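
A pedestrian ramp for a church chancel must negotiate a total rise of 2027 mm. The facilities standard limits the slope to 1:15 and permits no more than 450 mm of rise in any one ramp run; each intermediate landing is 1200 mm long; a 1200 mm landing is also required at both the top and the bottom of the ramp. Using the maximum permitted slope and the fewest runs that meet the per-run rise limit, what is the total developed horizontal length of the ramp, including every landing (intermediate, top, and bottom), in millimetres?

2027 / 450 = 4.504 → round up to 5 ramp runs. That means 4 intermediate landings.
Ramp run (horizontal) at 1:15: 2027 × 15 = 30405 mm.
4 intermediate landings contribute 4 × 1200 = 4800 mm.
Top and bottom landings: 2 × 1200 = 2400 mm.
Total = 30405 + 4800 + 2400 = 37605 mm.

37605 mm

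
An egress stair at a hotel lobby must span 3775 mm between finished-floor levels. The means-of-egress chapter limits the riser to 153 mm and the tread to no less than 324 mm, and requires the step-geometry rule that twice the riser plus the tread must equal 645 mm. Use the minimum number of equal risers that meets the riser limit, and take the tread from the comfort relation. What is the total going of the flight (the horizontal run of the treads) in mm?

8232 mm

3775 / 153 = 24.673 → round up to 25 risers.
Riser R = 3775 / 25 = 151 mm, within the 153 mm limit.
T = 645 − 2·151 = 343 mm, which satisfies the 324 mm minimum.
Treads = 25 − 1 = 24; going = 24 × 343 = 8232 mm.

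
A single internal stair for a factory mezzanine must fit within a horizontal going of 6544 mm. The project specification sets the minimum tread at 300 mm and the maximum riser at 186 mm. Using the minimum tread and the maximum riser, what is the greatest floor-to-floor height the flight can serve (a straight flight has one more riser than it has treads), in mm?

4092 mm

6544 / 300 = 21.81, so 21 treads fit.
Risers = treads + 1 = 22.
Maximum height = 22 × 186 = 4092 mm.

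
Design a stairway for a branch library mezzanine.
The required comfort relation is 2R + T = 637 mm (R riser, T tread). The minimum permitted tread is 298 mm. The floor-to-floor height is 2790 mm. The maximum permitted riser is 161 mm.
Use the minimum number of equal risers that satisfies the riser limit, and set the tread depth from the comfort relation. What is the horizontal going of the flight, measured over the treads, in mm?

5559 mm

⌈2790/161⌉ = 18 risers.
Riser R = 2790 / 18 = 155 mm, within the 161 mm limit.
Tread T = 637 − 2 × 155 = 327 mm (≥ 298 mm).
Going = (18 − 1) × 327 = 5559 mm.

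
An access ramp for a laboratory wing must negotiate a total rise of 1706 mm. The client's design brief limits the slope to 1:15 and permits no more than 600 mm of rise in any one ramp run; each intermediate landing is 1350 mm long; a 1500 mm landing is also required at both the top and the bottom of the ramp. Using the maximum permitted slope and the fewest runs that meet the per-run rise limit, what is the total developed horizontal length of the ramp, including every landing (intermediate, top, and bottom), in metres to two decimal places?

1706 / 600 = 2.84, so 3 ramp runs are needed. That means 2 intermediate landings.
Horizontal run for 1706 mm of rise at 1:15 is 1706 × 15 = 25590 mm.
2 intermediate landings contribute 2 × 1350 = 2700 mm.
Top and bottom landings: 2 × 1500 = 3000 mm.
Total = 25590 + 2700 + 3000 = 31290 mm.
= 31.29 m.

31.29 m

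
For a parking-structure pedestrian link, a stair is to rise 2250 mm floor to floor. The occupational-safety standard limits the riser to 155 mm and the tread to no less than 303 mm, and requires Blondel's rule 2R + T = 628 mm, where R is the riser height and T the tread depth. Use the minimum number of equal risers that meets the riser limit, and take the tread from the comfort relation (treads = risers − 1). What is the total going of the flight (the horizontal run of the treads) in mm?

2250 / 155 = 14.52, so 15 risers are needed.
Each riser is 2250/15 = 150 mm (≤ 155 mm).
Tread T = 628 − 2 × 150 = 328 mm (≥ 303 mm).
Treads = 15 − 1 = 14; going = 14 × 328 = 4592 mm.

4592 mm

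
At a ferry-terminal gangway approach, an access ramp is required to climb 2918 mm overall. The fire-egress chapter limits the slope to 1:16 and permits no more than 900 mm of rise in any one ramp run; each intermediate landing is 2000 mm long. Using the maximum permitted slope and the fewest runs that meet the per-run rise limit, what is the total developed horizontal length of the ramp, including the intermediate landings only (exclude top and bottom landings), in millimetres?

52688 mm

⌈2918/900⌉ = 4 ramp runs. That means 3 intermediate landings.
Ramp run (horizontal) at 1:16: 2918 × 16 = 46688 mm.
Intermediate landings: 3 × 2000 = 6000 mm.
Total developed length = 46688 + 6000 = 52688 mm.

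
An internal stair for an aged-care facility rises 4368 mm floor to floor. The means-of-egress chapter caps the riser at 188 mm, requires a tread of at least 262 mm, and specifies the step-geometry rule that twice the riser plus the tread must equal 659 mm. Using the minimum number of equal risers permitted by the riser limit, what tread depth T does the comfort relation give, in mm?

⌈4368/188⌉ = 24 risers.
R = 4368 ÷ 24 = 182 mm.
T = 659 − 2·182 = 295 mm, which satisfies the 262 mm minimum.

295 mm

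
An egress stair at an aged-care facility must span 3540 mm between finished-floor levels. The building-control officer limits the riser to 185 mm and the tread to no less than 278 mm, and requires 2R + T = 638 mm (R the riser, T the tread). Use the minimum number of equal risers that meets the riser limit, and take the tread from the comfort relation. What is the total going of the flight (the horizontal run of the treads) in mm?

⌈3540/185⌉ = 20 risers.
R = 3540 ÷ 20 = 177 mm.
From 2R + T = 638: T = 638 − 354 = 284 mm.
Treads = 20 − 1 = 19; going = 19 × 284 = 5396 mm.

5396 mm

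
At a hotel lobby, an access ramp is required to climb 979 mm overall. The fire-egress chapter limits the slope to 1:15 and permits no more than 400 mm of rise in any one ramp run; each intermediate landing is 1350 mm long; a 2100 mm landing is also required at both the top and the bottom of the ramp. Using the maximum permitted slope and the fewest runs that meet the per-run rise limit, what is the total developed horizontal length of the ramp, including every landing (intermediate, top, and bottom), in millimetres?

21585 mm

⌈979/400⌉ = 3 ramp runs. That means 2 intermediate landings.
Horizontal run for 979 mm of rise at 1:15 is 979 × 15 = 14685 mm.
Intermediate landings: 2 × 1350 = 2700 mm.
Top and bottom landings: 2 × 2100 = 4200 mm.
Total = 14685 + 2700 + 4200 = 21585 mm.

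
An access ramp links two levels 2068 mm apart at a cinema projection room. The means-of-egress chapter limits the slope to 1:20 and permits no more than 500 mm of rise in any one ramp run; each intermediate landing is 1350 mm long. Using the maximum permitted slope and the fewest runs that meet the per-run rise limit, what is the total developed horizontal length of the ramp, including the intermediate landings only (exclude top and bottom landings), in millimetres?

2068 / 500 = 4.14, so 5 ramp runs are needed. That means 4 intermediate landings.
Ramp run (horizontal) at 1:20: 2068 × 20 = 41360 mm.
Intermediate landings: 4 × 1350 = 5400 mm.
Developed length = 41360 + 5400 = 46760 mm.

46760 mm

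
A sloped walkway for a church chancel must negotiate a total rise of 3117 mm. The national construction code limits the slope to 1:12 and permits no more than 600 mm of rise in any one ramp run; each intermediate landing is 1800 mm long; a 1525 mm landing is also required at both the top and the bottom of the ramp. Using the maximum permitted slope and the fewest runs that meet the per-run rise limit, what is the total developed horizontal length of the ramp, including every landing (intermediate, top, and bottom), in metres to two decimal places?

⌈3117/600⌉ = 6 ramp runs. That means 5 intermediate landings.
Horizontal run for 3117 mm of rise at 1:12 is 3117 × 12 = 37404 mm.
5 intermediate landings contribute 5 × 1800 = 9000 mm.
Top and bottom landings: 2 × 1525 = 3050 mm.
Total = 37404 + 9000 + 3050 = 49454 mm.
= 49.45 m.

49.45 m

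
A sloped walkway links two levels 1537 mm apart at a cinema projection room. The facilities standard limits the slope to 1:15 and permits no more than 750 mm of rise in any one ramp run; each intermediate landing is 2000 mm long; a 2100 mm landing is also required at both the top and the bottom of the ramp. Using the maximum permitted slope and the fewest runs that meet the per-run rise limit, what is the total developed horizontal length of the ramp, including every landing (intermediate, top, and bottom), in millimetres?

1537 / 750 = 2.05, so 3 ramp runs are needed. That means 2 intermediate landings.
Ramp run (horizontal) at 1:15: 1537 × 15 = 23055 mm.
2 intermediate landings contribute 2 × 2000 = 4000 mm.
Top and bottom landings: 2 × 2100 = 4200 mm.
Total = 23055 + 4000 + 4200 = 31255 mm.

31255 mm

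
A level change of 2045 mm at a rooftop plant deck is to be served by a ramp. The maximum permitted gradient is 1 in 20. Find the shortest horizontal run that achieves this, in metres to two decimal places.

40.90 m

At 1:20 the run is 20 × 2045 = 40900 mm.
40900 mm = 40.90 m.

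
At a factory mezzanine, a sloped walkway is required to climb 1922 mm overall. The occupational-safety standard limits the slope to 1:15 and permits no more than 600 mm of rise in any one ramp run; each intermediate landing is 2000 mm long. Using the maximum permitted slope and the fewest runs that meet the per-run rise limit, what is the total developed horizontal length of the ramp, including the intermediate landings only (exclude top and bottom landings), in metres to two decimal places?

1922 / 600 = 3.20, so 4 ramp runs are needed. That means 3 intermediate landings.
Horizontal run for 1922 mm of rise at 1:15 is 1922 × 15 = 28830 mm.
3 intermediate landings contribute 3 × 2000 = 6000 mm.
Total developed length = 28830 + 6000 = 34830 mm.
= 34.83 m.

34.83 m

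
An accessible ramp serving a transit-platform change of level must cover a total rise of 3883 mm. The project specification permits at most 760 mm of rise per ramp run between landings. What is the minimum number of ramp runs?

At most 760 each: 3883/760 = 5.11, giving 6 ramp runs.

6 runs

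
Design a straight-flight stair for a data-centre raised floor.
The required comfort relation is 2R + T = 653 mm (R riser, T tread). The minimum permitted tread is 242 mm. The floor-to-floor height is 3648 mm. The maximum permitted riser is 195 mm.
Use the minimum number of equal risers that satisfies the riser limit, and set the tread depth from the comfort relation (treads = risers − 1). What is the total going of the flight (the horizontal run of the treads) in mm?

4842 mm

⌈3648/195⌉ = 19 risers.
Riser R = 3648 / 19 = 192 mm, within the 195 mm limit.
T = 653 − 2·192 = 269 mm, which satisfies the 242 mm minimum.
19 risers give 18 treads; going = 18 × 269 = 4842 mm.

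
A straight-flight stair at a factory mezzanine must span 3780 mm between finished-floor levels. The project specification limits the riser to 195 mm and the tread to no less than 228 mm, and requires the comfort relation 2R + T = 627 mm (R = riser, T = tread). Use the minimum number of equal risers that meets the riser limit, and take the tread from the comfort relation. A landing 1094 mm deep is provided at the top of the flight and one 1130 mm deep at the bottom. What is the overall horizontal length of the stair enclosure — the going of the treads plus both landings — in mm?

6955 mm

3780 / 195 = 19.38, so 20 risers are needed.
Riser R = 3780 / 20 = 189 mm, within the 195 mm limit.
From 2R + T = 627: T = 627 − 378 = 249 mm.
Treads = 20 − 1 = 19; going = 19 × 249 = 4731 mm.
Add landings: 4731 + 1094 + 1130 = 6955 mm.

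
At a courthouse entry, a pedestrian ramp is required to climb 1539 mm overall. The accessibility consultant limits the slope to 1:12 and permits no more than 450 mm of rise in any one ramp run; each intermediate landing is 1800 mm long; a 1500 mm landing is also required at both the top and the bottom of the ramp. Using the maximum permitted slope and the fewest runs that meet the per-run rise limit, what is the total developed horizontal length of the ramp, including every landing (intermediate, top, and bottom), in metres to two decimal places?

26.87 m

1539 / 450 = 3.42, so 4 ramp runs are needed. That means 3 intermediate landings.
Ramp run (horizontal) at 1:12: 1539 × 12 = 18468 mm.
3 intermediate landings contribute 3 × 1800 = 5400 mm.
Top and bottom landings: 2 × 1500 = 3000 mm.
Total = 18468 + 5400 + 3000 = 26868 mm.
= 26.87 m.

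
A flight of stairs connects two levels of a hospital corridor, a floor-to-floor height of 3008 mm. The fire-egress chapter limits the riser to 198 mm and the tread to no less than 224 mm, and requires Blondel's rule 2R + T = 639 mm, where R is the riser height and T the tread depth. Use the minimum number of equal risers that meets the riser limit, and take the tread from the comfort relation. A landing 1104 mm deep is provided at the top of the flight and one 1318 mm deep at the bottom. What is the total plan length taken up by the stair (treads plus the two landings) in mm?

6367 mm

⌈3008/198⌉ = 16 risers.
Riser R = 3008 / 16 = 188 mm, within the 198 mm limit.
From 2R + T = 639: T = 639 − 376 = 263 mm.
Going = (16 − 1) × 263 = 3945 mm.
Enclosure = 3945 + 1104 + 1318 = 6367 mm.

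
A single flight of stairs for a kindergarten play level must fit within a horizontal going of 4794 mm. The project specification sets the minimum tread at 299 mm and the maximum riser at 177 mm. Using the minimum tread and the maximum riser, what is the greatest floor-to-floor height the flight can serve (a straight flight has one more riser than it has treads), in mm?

3009 mm

4794 / 299 = 16.03, so 16 treads fit.
Risers = treads + 1 = 17.
Maximum height = 17 × 177 = 3009 mm.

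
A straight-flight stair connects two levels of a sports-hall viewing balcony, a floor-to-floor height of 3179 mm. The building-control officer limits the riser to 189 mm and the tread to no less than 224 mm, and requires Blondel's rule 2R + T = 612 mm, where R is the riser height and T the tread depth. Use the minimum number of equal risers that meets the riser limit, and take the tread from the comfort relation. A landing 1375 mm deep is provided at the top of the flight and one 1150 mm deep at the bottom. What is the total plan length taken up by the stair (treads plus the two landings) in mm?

3179 / 189 = 16.820 → round up to 17 risers.
Riser R = 3179 / 17 = 187 mm, within the 189 mm limit.
T = 612 − 2·187 = 238 mm, which satisfies the 224 mm minimum.
17 risers give 16 treads; going = 16 × 238 = 3808 mm.
Add landings: 3808 + 1375 + 1150 = 6333 mm.

6333 mm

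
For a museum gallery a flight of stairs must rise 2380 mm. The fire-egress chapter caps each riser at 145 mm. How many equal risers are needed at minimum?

At most 145 each: 2380/145 = 16.41, giving 17 risers.

17 risers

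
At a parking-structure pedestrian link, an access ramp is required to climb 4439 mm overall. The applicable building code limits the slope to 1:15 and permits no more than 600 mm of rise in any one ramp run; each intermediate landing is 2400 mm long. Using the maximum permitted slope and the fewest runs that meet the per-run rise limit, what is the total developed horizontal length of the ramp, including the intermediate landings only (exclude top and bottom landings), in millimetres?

4439 / 600 = 7.40, so 8 ramp runs are needed. That means 7 intermediate landings.
Horizontal run for 4439 mm of rise at 1:15 is 4439 × 15 = 66585 mm.
Intermediate landings: 7 × 2400 = 16800 mm.
Developed length = 66585 + 16800 = 83385 mm.

83385 mm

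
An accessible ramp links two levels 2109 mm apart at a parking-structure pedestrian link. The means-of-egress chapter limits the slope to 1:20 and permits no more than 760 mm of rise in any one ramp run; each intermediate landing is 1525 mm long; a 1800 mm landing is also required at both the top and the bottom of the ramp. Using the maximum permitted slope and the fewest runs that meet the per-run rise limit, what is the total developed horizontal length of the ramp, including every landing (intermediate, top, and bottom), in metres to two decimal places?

48.83 m

⌈2109/760⌉ = 3 ramp runs. That means 2 intermediate landings.
Ramp run (horizontal) at 1:20: 2109 × 20 = 42180 mm.
2 intermediate landings contribute 2 × 1525 = 3050 mm.
Top and bottom landings: 2 × 1800 = 3600 mm.
Total = 42180 + 3050 + 3600 = 48830 mm.
= 48.83 m.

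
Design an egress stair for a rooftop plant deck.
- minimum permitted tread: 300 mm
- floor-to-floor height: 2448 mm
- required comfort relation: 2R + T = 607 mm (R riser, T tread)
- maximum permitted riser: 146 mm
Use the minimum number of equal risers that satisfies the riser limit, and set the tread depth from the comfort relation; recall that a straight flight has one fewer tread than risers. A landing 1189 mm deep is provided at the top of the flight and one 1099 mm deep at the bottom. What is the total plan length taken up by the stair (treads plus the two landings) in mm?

2448 / 146 = 16.77, so 17 risers are needed.
Each riser is 2448/17 = 144 mm (≤ 146 mm).
T = 607 − 2·144 = 319 mm, which satisfies the 300 mm minimum.
Treads = 17 − 1 = 16; going = 16 × 319 = 5104 mm.
Enclosure = 5104 + 1189 + 1099 = 7392 mm.

7392 mm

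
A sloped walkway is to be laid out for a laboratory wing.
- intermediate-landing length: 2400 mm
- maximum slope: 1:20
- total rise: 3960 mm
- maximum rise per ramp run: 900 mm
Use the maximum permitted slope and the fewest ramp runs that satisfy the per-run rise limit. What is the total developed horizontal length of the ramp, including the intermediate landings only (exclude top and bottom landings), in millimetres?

3960 / 900 = 4.40, so 5 ramp runs are needed. That means 4 intermediate landings.
Horizontal run for 3960 mm of rise at 1:20 is 3960 × 20 = 79200 mm.
Intermediate landings: 4 × 2400 = 9600 mm.
Developed length = 79200 + 9600 = 88800 mm.

88800 mm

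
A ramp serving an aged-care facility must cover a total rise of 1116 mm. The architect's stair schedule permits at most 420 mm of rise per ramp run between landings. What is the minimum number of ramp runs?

3 runs

1116 / 420 = 2.66, so 3 ramp runs are needed.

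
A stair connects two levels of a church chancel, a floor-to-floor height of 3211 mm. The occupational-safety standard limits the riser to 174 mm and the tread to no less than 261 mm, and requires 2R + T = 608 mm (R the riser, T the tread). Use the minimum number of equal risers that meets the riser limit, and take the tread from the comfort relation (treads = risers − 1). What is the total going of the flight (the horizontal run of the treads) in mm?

3211 / 174 = 18.454 → round up to 19 risers.
Riser R = 3211 / 19 = 169 mm, within the 174 mm limit.
From 2R + T = 608: T = 608 − 338 = 270 mm.
Going = (19 − 1) × 270 = 4860 mm.

4860 mm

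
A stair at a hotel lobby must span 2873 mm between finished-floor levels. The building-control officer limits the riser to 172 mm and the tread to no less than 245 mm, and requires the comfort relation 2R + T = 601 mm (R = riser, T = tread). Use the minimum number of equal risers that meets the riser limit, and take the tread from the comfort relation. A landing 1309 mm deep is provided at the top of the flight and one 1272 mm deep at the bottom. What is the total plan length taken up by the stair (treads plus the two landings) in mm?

2873 / 172 = 16.703 → round up to 17 risers.
Each riser is 2873/17 = 169 mm (≤ 172 mm).
T = 601 − 2·169 = 263 mm, which satisfies the 245 mm minimum.
Going = (17 − 1) × 263 = 4208 mm.
Enclosure = 4208 + 1309 + 1272 = 6789 mm.

6789 mm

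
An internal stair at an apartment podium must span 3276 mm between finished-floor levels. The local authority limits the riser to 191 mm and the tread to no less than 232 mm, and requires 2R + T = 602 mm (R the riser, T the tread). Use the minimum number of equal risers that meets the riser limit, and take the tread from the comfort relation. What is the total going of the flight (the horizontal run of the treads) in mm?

3276 / 191 = 17.152 → round up to 18 risers.
Each riser is 3276/18 = 182 mm (≤ 191 mm).
From 2R + T = 602: T = 602 − 364 = 238 mm.
18 risers give 17 treads; going = 17 × 238 = 4046 mm.

4046 mm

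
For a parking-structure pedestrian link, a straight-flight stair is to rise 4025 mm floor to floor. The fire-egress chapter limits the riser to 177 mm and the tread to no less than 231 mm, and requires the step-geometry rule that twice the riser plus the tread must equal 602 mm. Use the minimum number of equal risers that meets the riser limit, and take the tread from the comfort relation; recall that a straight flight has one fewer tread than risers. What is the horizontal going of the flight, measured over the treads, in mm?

4025 / 177 = 22.74, so 23 risers are needed.
Riser R = 4025 / 23 = 175 mm, within the 177 mm limit.
Tread T = 602 − 2 × 175 = 252 mm (≥ 231 mm).
23 risers give 22 treads; going = 22 × 252 = 5544 mm.

5544 mm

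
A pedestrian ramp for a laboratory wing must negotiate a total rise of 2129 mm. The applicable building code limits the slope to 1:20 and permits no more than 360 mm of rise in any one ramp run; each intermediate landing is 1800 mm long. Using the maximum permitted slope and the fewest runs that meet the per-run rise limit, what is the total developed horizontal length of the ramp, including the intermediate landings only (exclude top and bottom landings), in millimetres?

51580 mm

2129 / 360 = 5.914 → round up to 6 ramp runs. That means 5 intermediate landings.
Ramp run (horizontal) at 1:20: 2129 × 20 = 42580 mm.
5 intermediate landings contribute 5 × 1800 = 9000 mm.
Total developed length = 42580 + 9000 = 51580 mm.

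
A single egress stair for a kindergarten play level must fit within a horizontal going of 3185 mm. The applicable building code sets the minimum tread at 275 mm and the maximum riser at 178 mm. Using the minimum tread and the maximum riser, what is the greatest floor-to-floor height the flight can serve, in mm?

2136 mm

Treads that fit: ⌊3185 / 275⌋ = 11.
Risers = treads + 1 = 12.
Maximum height = 12 × 178 = 2136 mm.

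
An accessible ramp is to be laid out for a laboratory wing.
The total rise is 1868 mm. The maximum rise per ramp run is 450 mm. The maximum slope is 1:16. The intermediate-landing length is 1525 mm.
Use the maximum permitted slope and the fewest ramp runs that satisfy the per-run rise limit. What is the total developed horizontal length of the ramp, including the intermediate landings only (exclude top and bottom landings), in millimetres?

⌈1868/450⌉ = 5 ramp runs. That means 4 intermediate landings.
Horizontal run for 1868 mm of rise at 1:16 is 1868 × 16 = 29888 mm.
4 intermediate landings contribute 4 × 1525 = 6100 mm.
Total developed length = 29888 + 6100 = 35988 mm.

35988 mm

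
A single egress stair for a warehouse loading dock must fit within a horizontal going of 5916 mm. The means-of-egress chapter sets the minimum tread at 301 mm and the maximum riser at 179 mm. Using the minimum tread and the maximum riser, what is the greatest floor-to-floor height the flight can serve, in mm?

3580 mm

5916 / 301 = 19.65, so 19 treads fit.
Risers = treads + 1 = 20.
Maximum height = 20 × 179 = 3580 mm.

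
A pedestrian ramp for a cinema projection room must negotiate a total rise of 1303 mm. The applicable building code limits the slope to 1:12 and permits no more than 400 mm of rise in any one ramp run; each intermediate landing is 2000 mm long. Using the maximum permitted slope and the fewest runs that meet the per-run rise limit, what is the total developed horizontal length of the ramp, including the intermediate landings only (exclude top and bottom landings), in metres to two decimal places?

21.64 m

At most 400 each: 1303/400 = 3.26, giving 4 ramp runs. That means 3 intermediate landings.
Ramp run (horizontal) at 1:12: 1303 × 12 = 15636 mm.
3 intermediate landings contribute 3 × 2000 = 6000 mm.
Total developed length = 15636 + 6000 = 21636 mm.
= 21.64 m.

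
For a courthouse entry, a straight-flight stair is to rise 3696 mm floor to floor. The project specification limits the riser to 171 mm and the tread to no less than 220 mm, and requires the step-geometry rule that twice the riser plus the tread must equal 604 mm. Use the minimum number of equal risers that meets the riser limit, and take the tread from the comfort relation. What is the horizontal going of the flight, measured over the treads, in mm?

5628 mm

3696 / 171 = 21.61, so 22 risers are needed.
Each riser is 3696/22 = 168 mm (≤ 171 mm).
T = 604 − 2·168 = 268 mm, which satisfies the 220 mm minimum.
Going = (22 − 1) × 268 = 5628 mm.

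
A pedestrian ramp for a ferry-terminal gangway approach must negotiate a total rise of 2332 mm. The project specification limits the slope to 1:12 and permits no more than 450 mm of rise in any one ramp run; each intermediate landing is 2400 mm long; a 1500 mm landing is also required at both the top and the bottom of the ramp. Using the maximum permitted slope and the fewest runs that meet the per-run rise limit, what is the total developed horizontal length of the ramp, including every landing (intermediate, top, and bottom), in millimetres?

2332 / 450 = 5.182 → round up to 6 ramp runs. That means 5 intermediate landings.
Ramp run (horizontal) at 1:12: 2332 × 12 = 27984 mm.
5 intermediate landings contribute 5 × 2400 = 12000 mm.
Top and bottom landings: 2 × 1500 = 3000 mm.
Total = 27984 + 12000 + 3000 = 42984 mm.

42984 mm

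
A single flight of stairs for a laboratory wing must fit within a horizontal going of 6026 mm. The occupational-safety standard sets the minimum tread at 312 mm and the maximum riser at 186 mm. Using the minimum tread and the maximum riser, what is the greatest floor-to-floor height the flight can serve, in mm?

6026 / 312 = 19.31, so 19 treads fit.
Risers = treads + 1 = 20.
Maximum height = 20 × 186 = 3720 mm.

3720 mm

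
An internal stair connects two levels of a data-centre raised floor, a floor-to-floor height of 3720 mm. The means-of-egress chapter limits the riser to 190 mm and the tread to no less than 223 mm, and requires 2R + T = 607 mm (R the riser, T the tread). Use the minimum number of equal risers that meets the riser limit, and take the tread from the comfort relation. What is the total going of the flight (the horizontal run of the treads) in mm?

3720 / 190 = 19.58, so 20 risers are needed.
Each riser is 3720/20 = 186 mm (≤ 190 mm).
Tread T = 607 − 2 × 186 = 235 mm (≥ 223 mm).
20 risers give 19 treads; going = 19 × 235 = 4465 mm.

4465 mm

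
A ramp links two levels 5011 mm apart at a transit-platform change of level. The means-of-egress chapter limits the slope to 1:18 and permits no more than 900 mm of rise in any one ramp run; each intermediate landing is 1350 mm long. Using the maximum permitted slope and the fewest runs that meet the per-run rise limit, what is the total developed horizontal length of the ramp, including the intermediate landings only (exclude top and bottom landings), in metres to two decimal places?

96.95 m

⌈5011/900⌉ = 6 ramp runs. That means 5 intermediate landings.
Horizontal run for 5011 mm of rise at 1:18 is 5011 × 18 = 90198 mm.
Intermediate landings: 5 × 1350 = 6750 mm.
Total developed length = 90198 + 6750 = 96948 mm.
= 96.95 m.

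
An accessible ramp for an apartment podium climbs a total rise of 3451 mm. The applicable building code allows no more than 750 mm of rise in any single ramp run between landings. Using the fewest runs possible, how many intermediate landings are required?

3451 / 750 = 4.60, so 5 ramp runs are needed.
5 runs are separated by 4 intermediate landings.

4 intermediate landings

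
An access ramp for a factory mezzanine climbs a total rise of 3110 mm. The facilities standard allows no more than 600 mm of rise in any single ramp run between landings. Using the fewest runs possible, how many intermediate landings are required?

5 intermediate landings

⌈3110/600⌉ = 6 ramp runs.
6 runs are separated by 5 intermediate landings.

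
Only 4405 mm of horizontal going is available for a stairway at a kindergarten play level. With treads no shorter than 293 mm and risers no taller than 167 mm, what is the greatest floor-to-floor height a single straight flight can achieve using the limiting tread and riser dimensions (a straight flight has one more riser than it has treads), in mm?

4405 / 293 = 15.03, so 15 treads fit.
Risers = treads + 1 = 16.
Maximum height = 16 × 167 = 2672 mm.

2672 mm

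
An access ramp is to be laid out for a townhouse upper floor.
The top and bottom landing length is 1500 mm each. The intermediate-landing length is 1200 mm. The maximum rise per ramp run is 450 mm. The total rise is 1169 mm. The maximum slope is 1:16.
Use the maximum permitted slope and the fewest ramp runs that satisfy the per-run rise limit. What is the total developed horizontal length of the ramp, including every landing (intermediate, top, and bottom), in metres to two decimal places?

⌈1169/450⌉ = 3 ramp runs. That means 2 intermediate landings.
Horizontal run for 1169 mm of rise at 1:16 is 1169 × 16 = 18704 mm.
2 intermediate landings contribute 2 × 1200 = 2400 mm.
Top and bottom landings: 2 × 1500 = 3000 mm.
Total = 18704 + 2400 + 3000 = 24104 mm.
= 24.10 m.

24.10 m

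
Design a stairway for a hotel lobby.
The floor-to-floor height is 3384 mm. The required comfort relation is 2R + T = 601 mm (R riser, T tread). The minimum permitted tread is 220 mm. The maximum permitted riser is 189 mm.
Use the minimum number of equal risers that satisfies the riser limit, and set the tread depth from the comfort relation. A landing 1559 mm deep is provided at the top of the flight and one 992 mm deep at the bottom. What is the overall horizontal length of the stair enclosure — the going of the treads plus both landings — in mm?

6376 mm

⌈3384/189⌉ = 18 risers.
Riser R = 3384 / 18 = 188 mm, within the 189 mm limit.
From 2R + T = 601: T = 601 − 376 = 225 mm.
18 risers give 17 treads; going = 17 × 225 = 3825 mm.
Add landings: 3825 + 1559 + 992 = 6376 mm.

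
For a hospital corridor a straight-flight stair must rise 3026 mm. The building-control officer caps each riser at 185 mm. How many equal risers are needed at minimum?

17 risers

At most 185 each: 3026/185 = 16.36, giving 17 risers.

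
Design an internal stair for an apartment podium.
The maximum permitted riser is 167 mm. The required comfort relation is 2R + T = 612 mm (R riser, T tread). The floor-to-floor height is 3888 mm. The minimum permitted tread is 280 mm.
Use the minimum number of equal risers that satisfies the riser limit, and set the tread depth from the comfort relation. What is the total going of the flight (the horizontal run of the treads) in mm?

6624 mm

3888 / 167 = 23.281 → round up to 24 risers.
Riser R = 3888 / 24 = 162 mm, within the 167 mm limit.
From 2R + T = 612: T = 612 − 324 = 288 mm.
24 risers give 23 treads; going = 23 × 288 = 6624 mm.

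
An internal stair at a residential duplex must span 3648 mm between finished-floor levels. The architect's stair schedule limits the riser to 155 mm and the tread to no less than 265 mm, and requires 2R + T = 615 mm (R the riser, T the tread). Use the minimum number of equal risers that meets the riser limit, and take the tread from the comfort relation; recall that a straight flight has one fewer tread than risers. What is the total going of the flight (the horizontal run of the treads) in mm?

3648 / 155 = 23.535 → round up to 24 risers.
R = 3648 ÷ 24 = 152 mm.
From 2R + T = 615: T = 615 − 304 = 311 mm.
Treads = 24 − 1 = 23; going = 23 × 311 = 7153 mm.

7153 mm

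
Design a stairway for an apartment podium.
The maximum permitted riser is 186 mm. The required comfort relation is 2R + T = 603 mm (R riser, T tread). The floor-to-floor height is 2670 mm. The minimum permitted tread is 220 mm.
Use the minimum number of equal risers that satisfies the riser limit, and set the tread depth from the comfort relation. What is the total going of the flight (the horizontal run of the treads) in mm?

3458 mm

At most 186 each: 2670/186 = 14.35, giving 15 risers.
R = 2670 ÷ 15 = 178 mm.
T = 603 − 2·178 = 247 mm, which satisfies the 220 mm minimum.
Going = (15 − 1) × 247 = 3458 mm.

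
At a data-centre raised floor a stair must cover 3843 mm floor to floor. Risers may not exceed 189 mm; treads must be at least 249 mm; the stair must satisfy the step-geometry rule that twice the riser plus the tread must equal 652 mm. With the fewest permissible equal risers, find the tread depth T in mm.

286 mm

⌈3843/189⌉ = 21 risers.
Each riser is 3843/21 = 183 mm (≤ 189 mm).
T = 652 − 2·183 = 286 mm, which satisfies the 249 mm minimum.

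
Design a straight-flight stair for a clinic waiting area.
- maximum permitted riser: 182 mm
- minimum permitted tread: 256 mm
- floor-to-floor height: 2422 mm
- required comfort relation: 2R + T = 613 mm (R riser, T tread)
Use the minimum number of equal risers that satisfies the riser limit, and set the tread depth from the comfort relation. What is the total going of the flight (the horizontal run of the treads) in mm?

2422 / 182 = 13.31, so 14 risers are needed.
R = 2422 ÷ 14 = 173 mm.
T = 613 − 2·173 = 267 mm, which satisfies the 256 mm minimum.
Treads = 14 − 1 = 13; going = 13 × 267 = 3471 mm.

3471 mm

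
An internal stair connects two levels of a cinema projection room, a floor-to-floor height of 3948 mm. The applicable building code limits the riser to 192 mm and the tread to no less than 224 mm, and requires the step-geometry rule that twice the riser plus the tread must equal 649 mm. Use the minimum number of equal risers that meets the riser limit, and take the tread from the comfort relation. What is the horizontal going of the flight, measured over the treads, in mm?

5460 mm

3948 / 192 = 20.56, so 21 risers are needed.
R = 3948 ÷ 21 = 188 mm.
T = 649 − 2·188 = 273 mm, which satisfies the 224 mm minimum.
21 risers give 20 treads; going = 20 × 273 = 5460 mm.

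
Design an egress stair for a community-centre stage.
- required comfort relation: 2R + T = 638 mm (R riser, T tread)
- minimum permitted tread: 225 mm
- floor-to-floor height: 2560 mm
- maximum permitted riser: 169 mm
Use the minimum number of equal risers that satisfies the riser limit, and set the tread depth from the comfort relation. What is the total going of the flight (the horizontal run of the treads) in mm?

2560 / 169 = 15.15, so 16 risers are needed.
Each riser is 2560/16 = 160 mm (≤ 169 mm).
Tread T = 638 − 2 × 160 = 318 mm (≥ 225 mm).
Treads = 16 − 1 = 15; going = 15 × 318 = 4770 mm.

4770 mm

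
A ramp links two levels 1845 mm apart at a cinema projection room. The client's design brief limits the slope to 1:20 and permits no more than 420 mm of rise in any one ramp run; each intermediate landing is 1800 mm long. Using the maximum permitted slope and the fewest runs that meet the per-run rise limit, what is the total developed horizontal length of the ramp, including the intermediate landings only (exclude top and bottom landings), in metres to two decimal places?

44.10 m

1845 / 420 = 4.393 → round up to 5 ramp runs. That means 4 intermediate landings.
Horizontal run for 1845 mm of rise at 1:20 is 1845 × 20 = 36900 mm.
Intermediate landings: 4 × 1800 = 7200 mm.
Developed length = 36900 + 7200 = 44100 mm.
= 44.10 m.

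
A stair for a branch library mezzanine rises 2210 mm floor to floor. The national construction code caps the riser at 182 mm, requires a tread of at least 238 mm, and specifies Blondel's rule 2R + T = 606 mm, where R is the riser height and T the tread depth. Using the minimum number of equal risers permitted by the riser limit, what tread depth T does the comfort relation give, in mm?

266 mm

⌈2210/182⌉ = 13 risers.
R = 2210 ÷ 13 = 170 mm.
Tread T = 606 − 2 × 170 = 266 mm (≥ 238 mm).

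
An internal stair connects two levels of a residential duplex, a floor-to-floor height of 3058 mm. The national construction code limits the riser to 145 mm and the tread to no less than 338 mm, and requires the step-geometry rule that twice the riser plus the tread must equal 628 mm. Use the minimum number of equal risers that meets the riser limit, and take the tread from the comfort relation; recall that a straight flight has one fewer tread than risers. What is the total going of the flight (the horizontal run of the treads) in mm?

3058 / 145 = 21.090 → round up to 22 risers.
R = 3058 ÷ 22 = 139 mm.
Tread T = 628 − 2 × 139 = 350 mm (≥ 338 mm).
22 risers give 21 treads; going = 21 × 350 = 7350 mm.

7350 mm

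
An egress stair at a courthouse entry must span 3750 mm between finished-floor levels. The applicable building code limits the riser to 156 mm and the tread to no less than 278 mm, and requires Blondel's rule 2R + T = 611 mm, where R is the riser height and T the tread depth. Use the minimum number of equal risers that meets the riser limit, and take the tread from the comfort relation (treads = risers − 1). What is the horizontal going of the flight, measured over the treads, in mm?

7464 mm

⌈3750/156⌉ = 25 risers.
Each riser is 3750/25 = 150 mm (≤ 156 mm).
From 2R + T = 611: T = 611 − 300 = 311 mm.
25 risers give 24 treads; going = 24 × 311 = 7464 mm.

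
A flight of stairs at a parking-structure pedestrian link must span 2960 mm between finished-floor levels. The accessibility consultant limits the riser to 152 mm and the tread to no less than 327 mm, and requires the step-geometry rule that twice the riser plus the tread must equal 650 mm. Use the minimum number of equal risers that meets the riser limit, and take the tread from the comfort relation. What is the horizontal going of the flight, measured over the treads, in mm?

At most 152 each: 2960/152 = 19.47, giving 20 risers.
R = 2960 ÷ 20 = 148 mm.
Tread T = 650 − 2 × 148 = 354 mm (≥ 327 mm).
20 risers give 19 treads; going = 19 × 354 = 6726 mm.

6726 mm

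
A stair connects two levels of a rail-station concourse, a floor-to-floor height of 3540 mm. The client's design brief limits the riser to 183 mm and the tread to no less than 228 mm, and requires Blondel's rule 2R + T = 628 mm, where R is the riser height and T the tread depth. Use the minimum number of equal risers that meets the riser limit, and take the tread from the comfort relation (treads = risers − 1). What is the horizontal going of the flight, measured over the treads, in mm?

5206 mm

⌈3540/183⌉ = 20 risers.
Each riser is 3540/20 = 177 mm (≤ 183 mm).
T = 628 − 2·177 = 274 mm, which satisfies the 228 mm minimum.
Treads = 20 − 1 = 19; going = 19 × 274 = 5206 mm.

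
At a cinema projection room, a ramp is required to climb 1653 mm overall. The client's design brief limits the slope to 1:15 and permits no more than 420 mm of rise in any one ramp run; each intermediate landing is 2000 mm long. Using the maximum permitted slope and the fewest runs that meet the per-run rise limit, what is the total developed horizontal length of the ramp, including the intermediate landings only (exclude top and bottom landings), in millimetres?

30795 mm

At most 420 each: 1653/420 = 3.94, giving 4 ramp runs. That means 3 intermediate landings.
Horizontal run for 1653 mm of rise at 1:15 is 1653 × 15 = 24795 mm.
3 intermediate landings contribute 3 × 2000 = 6000 mm.
Developed length = 24795 + 6000 = 30795 mm.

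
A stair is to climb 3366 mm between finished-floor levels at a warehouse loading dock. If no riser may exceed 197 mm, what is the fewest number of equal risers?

3366 / 197 = 17.086 → round up to 18 risers.

18 risers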